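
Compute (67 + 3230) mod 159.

117

3230 − 20·159 = 50, so 3230 ≡ 50 (mod 159).
(67 + 50) mod 159 = 117.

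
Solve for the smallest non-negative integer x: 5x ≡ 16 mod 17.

10

The inverse of 5 mod 17 is 7 (since 5·7 = 35 ≡ 1).
So x ≡ 7·16 = 112 ≡ 10 (mod 17).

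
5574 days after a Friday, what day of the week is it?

Sunday

Dividing 5574 by 7 gives quotient 796 and remainder 2.
Friday + 2 days → Sunday.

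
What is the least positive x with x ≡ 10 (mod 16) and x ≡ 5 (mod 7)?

26

Since 7·7 ≡ 1 (mod 16), take x = 5 + 7·((10−5)·7 mod 16) = 5 + 7·3 = 26.
Check: 26 mod 16 = 10, 26 mod 7 = 5.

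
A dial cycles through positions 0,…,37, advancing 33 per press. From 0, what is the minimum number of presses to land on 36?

33⁻¹ ≡ 15 (mod 38) because 33·15 = 495 = 13·38 + 1.
So x ≡ 15·36 = 540 ≡ 8 (mod 38).
Check: 33·8 = 264 = 6·38 + 36.

8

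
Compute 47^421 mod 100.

47

By repeated squaring mod 100: 47^1≡47, 47^2≡9, 47^4≡81, 47^8≡61, 47^16≡21, 47^32≡41, 47^64≡81, 47^128≡61, 47^256≡21.
Since 421 = 1 + 4 + 32 + 128 + 256 in binary, 47^421 ≡ 47·81·41·61·21 ≡ 47 (mod 100).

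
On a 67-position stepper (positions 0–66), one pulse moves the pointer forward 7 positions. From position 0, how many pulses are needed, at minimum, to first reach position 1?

67 = 9·7 + 4
7 = 1·4 + 3
4 = 1·3 + 1
3 = 3·1 + 0
Back-substituting gives 7·48 ≡ 1 (mod 67).

48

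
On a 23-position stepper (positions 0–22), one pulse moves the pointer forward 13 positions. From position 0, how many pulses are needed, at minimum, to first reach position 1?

16

13·16 = 208 = 9·23 + 1, so 13⁻¹ ≡ 16 (mod 23).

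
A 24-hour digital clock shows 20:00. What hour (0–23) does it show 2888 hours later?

4

2888 mod 24 = 8 (since 120·24 = 2880).
(20 + 8) mod 24 = 4.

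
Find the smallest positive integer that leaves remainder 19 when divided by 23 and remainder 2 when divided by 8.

x ≡ 2 (mod 8) gives x ∈ {2, 10, 18, 26, 34, 42}.
The first of these with x mod 23 = 19 is 42.

42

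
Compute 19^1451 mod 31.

By repeated squaring mod 31: 19^1≡19, 19^2≡20, 19^4≡28, 19^8≡9, 19^16≡19, 19^32≡20, 19^64≡28, 19^128≡9, 19^256≡19, 19^512≡20, 19^1024≡28.
Since 1451 = 1 + 2 + 8 + 32 + 128 + 256 + 1024 in binary, 19^1451 ≡ 19·20·9·20·9·19·28 ≡ 10 (mod 31).

10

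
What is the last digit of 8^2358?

Powers of 8 mod 10 repeat with period 4: 8, 4, 2, 6.
2358 mod 4 = 2, so the last digit matches 8^2 = 4.

4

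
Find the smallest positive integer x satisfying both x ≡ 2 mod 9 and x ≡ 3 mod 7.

38

Since 7·4 ≡ 1 (mod 9), take x = 3 + 7·((2−3)·4 mod 9) = 3 + 7·5 = 38.
Check: 38 mod 9 = 2, 38 mod 7 = 3.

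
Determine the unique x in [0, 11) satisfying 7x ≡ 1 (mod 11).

The inverse of 7 mod 11 is 8 (since 7·8 = 56 ≡ 1).
Multiplying both sides by 8: x ≡ 8·1 = 8 ≡ 8 (mod 11).

8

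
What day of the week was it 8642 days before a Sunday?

Wednesday

8642 − 1234·7 = 4, so 8642 ≡ 4 (mod 7).
Sunday − 4 days → Wednesday.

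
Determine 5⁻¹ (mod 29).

6

29 = 5·5 + 4
5 = 1·4 + 1
4 = 4·1 + 0
Back-substituting gives 5·6 ≡ 1 (mod 29).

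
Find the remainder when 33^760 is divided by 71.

Successive squares of 33 mod 71: 33^1≡33, 33^2≡24, 33^4≡8, 33^8≡64, 33^16≡49, 33^32≡58, 33^64≡27, 33^128≡19, 33^256≡6, 33^512≡36.
Since 760 = 8 + 16 + 32 + 64 + 128 + 512 in binary, 33^760 ≡ 64·49·58·27·19·36 ≡ 30 (mod 71).

30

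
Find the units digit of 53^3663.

7

Last digits of 3^n: 3, 9, 7, 1 (period 4).
3663 mod 4 = 3, so the last digit matches 3^3 = 7.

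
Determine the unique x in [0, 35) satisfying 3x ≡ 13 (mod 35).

The inverse of 3 mod 35 is 12 (since 3·12 = 36 ≡ 1).
Multiplying both sides by 12: x ≡ 12·13 = 156 ≡ 16 (mod 35).

16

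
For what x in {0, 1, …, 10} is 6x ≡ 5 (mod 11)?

10

The inverse of 6 mod 11 is 2 (since 6·2 = 12 ≡ 1).
Multiplying both sides by 2: x ≡ 2·5 = 10 ≡ 10 (mod 11).
Check: 6·10 = 60 = 5·11 + 5.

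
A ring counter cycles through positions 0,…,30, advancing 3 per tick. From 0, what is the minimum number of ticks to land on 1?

The inverse of 3 mod 31 is 21 (since 3·21 = 63 ≡ 1).
Multiplying both sides by 21: x ≡ 21·1 = 21 ≡ 21 (mod 31).
Check: 3·21 = 63 = 2·31 + 1.

21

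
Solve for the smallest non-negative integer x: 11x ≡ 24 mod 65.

The inverse of 11 mod 65 is 6 (since 11·6 = 66 ≡ 1).
So x ≡ 6·24 = 144 ≡ 14 (mod 65).

14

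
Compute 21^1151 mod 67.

10

Square-and-reduce mod 67: 21^1≡21, 21^2≡39, 21^4≡47, 21^8≡65, 21^16≡4, 21^32≡16, 21^64≡55, 21^128≡10, 21^256≡33, 21^512≡17, 21^1024≡21.
Since 1151 = 1 + 2 + 4 + 8 + 16 + 32 + 64 + 1024 in binary, 21^1151 ≡ 21·39·47·65·4·16·55·21 ≡ 10 (mod 67).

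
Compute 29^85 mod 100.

49

Successive squares of 29 mod 100: 29^1≡29, 29^2≡41, 29^4≡81, 29^8≡61, 29^16≡21, 29^32≡41, 29^64≡81.
85 = 1 + 4 + 16 + 64, so 29^85 ≡ 29·81·21·81 ≡ 49 (mod 100).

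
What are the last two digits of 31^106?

By repeated squaring mod 100: 31^1≡31, 31^2≡61, 31^4≡21, 31^8≡41, 31^16≡81, 31^32≡61, 31^64≡21.
106 = 2 + 8 + 32 + 64, so 31^106 ≡ 61·41·61·21 ≡ 81 (mod 100).

81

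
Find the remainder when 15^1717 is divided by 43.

17

By repeated squaring mod 43: 15^1≡15, 15^2≡10, 15^4≡14, 15^8≡24, 15^16≡17, 15^32≡31, 15^64≡15, 15^128≡10, 15^256≡14, 15^512≡24, 15^1024≡17.
1717 = 1 + 4 + 16 + 32 + 128 + 512 + 1024, so 15^1717 ≡ 15·14·17·31·10·24·17 ≡ 17 (mod 43).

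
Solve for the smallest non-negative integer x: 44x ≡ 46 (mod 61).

26

44⁻¹ ≡ 43 (mod 61) because 44·43 = 1892 = 31·61 + 1.
So x ≡ 43·46 = 1978 ≡ 26 (mod 61).
Check: 44·26 = 1144 = 18·61 + 46.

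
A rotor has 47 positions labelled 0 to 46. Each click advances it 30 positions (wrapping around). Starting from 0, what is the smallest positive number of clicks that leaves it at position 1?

47 = 1·30 + 17
30 = 1·17 + 13
17 = 1·13 + 4
13 = 3·4 + 1
4 = 4·1 + 0
Back-substituting gives 30·11 ≡ 1 (mod 47).

11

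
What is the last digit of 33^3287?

Powers of 3 mod 10 repeat with period 4: 3, 9, 7, 1.
3287 mod 4 = 3, so the last digit matches 3^3 = 7.

7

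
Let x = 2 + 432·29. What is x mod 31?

6

432·29 = 12528.
12528 mod 31 = 4 (since 404·31 = 12524).
(2 + 4) mod 31 = 6.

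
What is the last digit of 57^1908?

1

Last digits of 7^n: 7, 9, 3, 1 (period 4).
1908 mod 4 = 0, so the last digit matches 7^4 = 1.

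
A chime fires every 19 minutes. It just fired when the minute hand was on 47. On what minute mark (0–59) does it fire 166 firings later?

166·19 = 3154.
3154 mod 60 = 34 (since 52·60 = 3120).
(47 + 34) mod 60 = 21.

21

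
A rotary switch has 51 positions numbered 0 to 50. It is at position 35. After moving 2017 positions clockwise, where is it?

12

2017 = 39·51 + 28, so 2017 mod 51 = 28.
(35 + 28) mod 51 = 12.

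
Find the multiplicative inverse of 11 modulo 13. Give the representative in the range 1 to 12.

13 = 1·11 + 2
11 = 5·2 + 1
2 = 2·1 + 0
Back-substituting gives 11·6 ≡ 1 (mod 13).

6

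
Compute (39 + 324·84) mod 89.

324·84 = 27216.
27216 = 305·89 + 71, so 27216 mod 89 = 71.
(39 + 71) mod 89 = 21.

21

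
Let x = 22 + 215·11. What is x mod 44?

11

215·11 = 2365.
Dividing 2365 by 44 gives quotient 53 and remainder 33.
(22 + 33) mod 44 = 11.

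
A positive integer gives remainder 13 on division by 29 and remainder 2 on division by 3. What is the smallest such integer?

71

x ≡ 2 (mod 3) gives x ∈ {2, 5, 8, 11, 14, 17, 20, 23, …}.
The first of these with x mod 29 = 13 is 71.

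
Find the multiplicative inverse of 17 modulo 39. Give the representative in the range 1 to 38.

39 = 2·17 + 5
17 = 3·5 + 2
5 = 2·2 + 1
2 = 2·1 + 0
Back-substituting gives 17·23 ≡ 1 (mod 39).

23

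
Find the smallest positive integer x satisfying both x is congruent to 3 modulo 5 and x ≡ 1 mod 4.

13

x ≡ 1 (mod 4) gives x ∈ {1, 5, 9, 13}.
The first of these with x mod 5 = 3 is 13.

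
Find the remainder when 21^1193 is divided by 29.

19

Successive squares of 21 mod 29: 21^1≡21, 21^2≡6, 21^4≡7, 21^8≡20, 21^16≡23, 21^32≡7, 21^64≡20, 21^128≡23, 21^256≡7, 21^512≡20, 21^1024≡23.
1193 = 1 + 8 + 32 + 128 + 1024, so 21^1193 ≡ 21·20·7·23·23 ≡ 19 (mod 29).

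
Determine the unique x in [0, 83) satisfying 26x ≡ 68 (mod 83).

9

26⁻¹ ≡ 16 (mod 83) because 26·16 = 416 = 5·83 + 1.
Multiplying both sides by 16: x ≡ 16·68 = 1088 ≡ 9 (mod 83).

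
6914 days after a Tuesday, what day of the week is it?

Sunday

6914 − 987·7 = 5, so 6914 ≡ 5 (mod 7).
Tuesday + 5 days → Sunday.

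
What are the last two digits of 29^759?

69

By repeated squaring mod 100: 29^1≡29, 29^2≡41, 29^4≡81, 29^8≡61, 29^16≡21, 29^32≡41, 29^64≡81, 29^128≡61, 29^256≡21, 29^512≡41.
759 = 1 + 2 + 4 + 16 + 32 + 64 + 128 + 512, so 29^759 ≡ 29·41·81·21·41·81·61·41 ≡ 69 (mod 100).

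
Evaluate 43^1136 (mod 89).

Successive squares of 43 mod 89: 43^1≡43, 43^2≡69, 43^4≡44, 43^8≡67, 43^16≡39, 43^32≡8, 43^64≡64, 43^128≡2, 43^256≡4, 43^512≡16, 43^1024≡78.
1136 = 16 + 32 + 64 + 1024, so 43^1136 ≡ 39·8·64·78 ≡ 4 (mod 89).

4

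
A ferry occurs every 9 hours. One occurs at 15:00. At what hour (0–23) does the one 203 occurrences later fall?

203·9 = 1827.
1827 = 76·24 + 3, so 1827 mod 24 = 3.
(15 + 3) mod 24 = 18.

18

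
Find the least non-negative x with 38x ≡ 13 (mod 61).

The inverse of 38 mod 61 is 53 (since 38·53 = 2014 ≡ 1).
So x ≡ 53·13 = 689 ≡ 18 (mod 61).
Check: 38·18 = 684 = 11·61 + 13.

18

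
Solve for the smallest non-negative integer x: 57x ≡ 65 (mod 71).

41

The inverse of 57 mod 71 is 5 (since 57·5 = 285 ≡ 1).
So x ≡ 5·65 = 325 ≡ 41 (mod 71).
Check: 57·41 = 2337 = 32·71 + 65.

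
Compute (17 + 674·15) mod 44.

674·15 = 10110.
10110 − 229·44 = 34, so 10110 ≡ 34 (mod 44).
(17 + 34) mod 44 = 7.

7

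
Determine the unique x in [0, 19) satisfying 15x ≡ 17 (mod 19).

10

The inverse of 15 mod 19 is 14 (since 15·14 = 210 ≡ 1).
So x ≡ 14·17 = 238 ≡ 10 (mod 19).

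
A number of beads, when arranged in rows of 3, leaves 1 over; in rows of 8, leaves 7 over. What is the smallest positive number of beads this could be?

7

x ≡ 1 (mod 3) gives x ∈ {1, 4, 7}.
The first of these with x mod 8 = 7 is 7.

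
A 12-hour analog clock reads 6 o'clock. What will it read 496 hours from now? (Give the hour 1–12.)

10

496 mod 12 = 4 (since 41·12 = 492).
6 + 4 → 10 on a 12-hour dial.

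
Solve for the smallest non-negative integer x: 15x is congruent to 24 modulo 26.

The inverse of 15 mod 26 is 7 (since 15·7 = 105 ≡ 1).
So x ≡ 7·24 = 168 ≡ 12 (mod 26).

12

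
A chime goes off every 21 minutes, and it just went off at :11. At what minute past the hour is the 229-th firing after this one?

20

229·21 = 4809.
4809 = 80·60 + 9, so 4809 mod 60 = 9.
(11 + 9) mod 60 = 20.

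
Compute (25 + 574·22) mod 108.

574·22 = 12628.
12628 − 116·108 = 100, so 12628 ≡ 100 (mod 108).
(25 + 100) mod 108 = 17.

17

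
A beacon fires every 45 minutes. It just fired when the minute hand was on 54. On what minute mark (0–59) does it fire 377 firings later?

377·45 = 16965.
Dividing 16965 by 60 gives quotient 282 and remainder 45.
(54 + 45) mod 60 = 39.

39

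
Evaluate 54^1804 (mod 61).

22

Successive squares of 54 mod 61: 54^1≡54, 54^2≡49, 54^4≡22, 54^8≡57, 54^16≡16, 54^32≡12, 54^64≡22, 54^128≡57, 54^256≡16, 54^512≡12, 54^1024≡22.
1804 = 4 + 8 + 256 + 512 + 1024, so 54^1804 ≡ 22·57·16·12·22 ≡ 22 (mod 61).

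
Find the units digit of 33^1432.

The units digit of 33^n cycles with period 4: 3, 9, 7, 1, …
1432 leaves remainder 0 on division by 4, so 33^1432 ends in 1.

1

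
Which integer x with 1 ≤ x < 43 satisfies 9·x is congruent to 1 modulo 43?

9·24 = 216 = 5·43 + 1, so 9⁻¹ ≡ 24 (mod 43).

24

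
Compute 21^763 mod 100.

61

By repeated squaring mod 100: 21^1≡21, 21^2≡41, 21^4≡81, 21^8≡61, 21^16≡21, 21^32≡41, 21^64≡81, 21^128≡61, 21^256≡21, 21^512≡41.
763 = 1 + 2 + 8 + 16 + 32 + 64 + 128 + 512, so 21^763 ≡ 21·41·61·21·41·81·61·41 ≡ 61 (mod 100).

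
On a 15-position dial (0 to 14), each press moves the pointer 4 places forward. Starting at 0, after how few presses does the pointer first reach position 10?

The inverse of 4 mod 15 is 4 (since 4·4 = 16 ≡ 1).
Multiplying both sides by 4: x ≡ 4·10 = 40 ≡ 10 (mod 15).

10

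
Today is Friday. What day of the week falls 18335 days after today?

Sunday

18335 mod 7 = 2 (since 2619·7 = 18333).
Friday + 2 days → Sunday.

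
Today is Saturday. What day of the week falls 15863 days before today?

Friday

15863 = 2266·7 + 1, so 15863 mod 7 = 1.
Saturday − 1 day → Friday.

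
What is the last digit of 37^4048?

Powers of 7 mod 10 repeat with period 4: 7, 9, 3, 1.
4048 mod 4 = 0, so the last digit matches 7^4 = 1.

1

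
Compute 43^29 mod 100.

43

Successive squares of 43 mod 100: 43^1≡43, 43^2≡49, 43^4≡1, 43^8≡1, 43^16≡1.
Since 29 = 1 + 4 + 8 + 16 in binary, 43^29 ≡ 43·1·1·1 ≡ 43 (mod 100).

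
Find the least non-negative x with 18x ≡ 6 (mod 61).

18⁻¹ ≡ 17 (mod 61) because 18·17 = 306 = 5·61 + 1.
So x ≡ 17·6 = 102 ≡ 41 (mod 61).
Check: 18·41 = 738 = 12·61 + 6.

41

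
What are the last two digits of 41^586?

By repeated squaring mod 100: 41^1≡41, 41^2≡81, 41^4≡61, 41^8≡21, 41^16≡41, 41^32≡81, 41^64≡61, 41^128≡21, 41^256≡41, 41^512≡81.
586 = 2 + 8 + 64 + 512, so 41^586 ≡ 81·21·61·81 ≡ 41 (mod 100).

41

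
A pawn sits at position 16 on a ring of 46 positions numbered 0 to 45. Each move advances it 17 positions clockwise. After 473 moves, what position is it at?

7

473·17 = 8041.
8041 mod 46 = 37 (since 174·46 = 8004).
(16 + 37) mod 46 = 7.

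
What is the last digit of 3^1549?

Powers of 3 mod 10 repeat with period 4: 3, 9, 7, 1.
1549 mod 4 = 1, so the last digit matches 3^1 = 3.

3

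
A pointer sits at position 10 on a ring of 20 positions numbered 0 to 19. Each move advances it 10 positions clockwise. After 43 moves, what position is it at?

0

43·10 = 430.
430 = 21·20 + 10, so 430 mod 20 = 10.
(10 + 10) mod 20 = 0.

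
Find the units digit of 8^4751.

2

Powers of 8 mod 10 repeat with period 4: 8, 4, 2, 6.
4751 mod 4 = 3, so the last digit matches 8^3 = 2.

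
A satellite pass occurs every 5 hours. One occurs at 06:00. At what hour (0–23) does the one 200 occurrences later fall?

200·5 = 1000.
1000 mod 24 = 16 (since 41·24 = 984).
(6 + 16) mod 24 = 22.

22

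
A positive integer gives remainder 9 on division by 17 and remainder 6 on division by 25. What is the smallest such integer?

x ≡ 9 (mod 17) gives x ∈ {9, 26, 43, 60, 77, 94, 111, 128, …}.
The first of these with x mod 25 = 6 is 281.

281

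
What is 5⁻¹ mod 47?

19

47 = 9·5 + 2
5 = 2·2 + 1
2 = 2·1 + 0
Back-substituting gives 5·19 ≡ 1 (mod 47).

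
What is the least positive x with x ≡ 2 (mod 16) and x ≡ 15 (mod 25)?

x ≡ 2 (mod 16) gives x ∈ {2, 18, 34, 50, 66, 82, 98, 114, …}.
The first of these with x mod 25 = 15 is 290.

290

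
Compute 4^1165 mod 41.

40

Successive squares of 4 mod 41: 4^1≡4, 4^2≡16, 4^4≡10, 4^8≡18, 4^16≡37, 4^32≡16, 4^64≡10, 4^128≡18, 4^256≡37, 4^512≡16, 4^1024≡10.
1165 = 1 + 4 + 8 + 128 + 1024, so 4^1165 ≡ 4·10·18·18·10 ≡ 40 (mod 41).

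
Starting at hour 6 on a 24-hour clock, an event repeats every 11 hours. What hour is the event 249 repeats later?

249·11 = 2739.
2739 = 114·24 + 3, so 2739 mod 24 = 3.
(6 + 3) mod 24 = 9.

9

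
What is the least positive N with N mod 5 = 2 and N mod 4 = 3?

x ≡ 3 (mod 4) gives x ∈ {3, 7}.
The first of these with x mod 5 = 2 is 7.

7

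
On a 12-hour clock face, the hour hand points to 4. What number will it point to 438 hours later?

438 − 36·12 = 6, so 438 ≡ 6 (mod 12).
4 + 6 → 10 on a 12-hour dial.

10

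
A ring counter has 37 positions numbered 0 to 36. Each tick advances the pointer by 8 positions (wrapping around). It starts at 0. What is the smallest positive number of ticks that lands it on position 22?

12

8⁻¹ ≡ 14 (mod 37) because 8·14 = 112 = 3·37 + 1.
So x ≡ 14·22 = 308 ≡ 12 (mod 37).
Check: 8·12 = 96 = 2·37 + 22.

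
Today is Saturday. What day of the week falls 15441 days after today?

Friday

15441 mod 7 = 6 (since 2205·7 = 15435).
Saturday + 6 days → Friday.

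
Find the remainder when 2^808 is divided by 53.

Successive squares of 2 mod 53: 2^1≡2, 2^2≡4, 2^4≡16, 2^8≡44, 2^16≡28, 2^32≡42, 2^64≡15, 2^128≡13, 2^256≡10, 2^512≡47.
808 = 8 + 32 + 256 + 512, so 2^808 ≡ 44·42·10·47 ≡ 49 (mod 53).

49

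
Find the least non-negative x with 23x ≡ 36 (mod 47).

22

The inverse of 23 mod 47 is 45 (since 23·45 = 1035 ≡ 1).
Multiplying both sides by 45: x ≡ 45·36 = 1620 ≡ 22 (mod 47).
Check: 23·22 = 506 = 10·47 + 36.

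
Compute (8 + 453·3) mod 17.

453·3 = 1359.
1359 mod 17 = 16 (since 79·17 = 1343).
(8 + 16) mod 17 = 7.

7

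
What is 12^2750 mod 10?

4

Last digits of 2^n: 2, 4, 8, 6 (period 4).
2750 leaves remainder 2 on division by 4, so 12^2750 ends in 4.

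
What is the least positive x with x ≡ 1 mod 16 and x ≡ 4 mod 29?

x ≡ 1 (mod 16) gives x ∈ {1, 17, 33}.
The first of these with x mod 29 = 4 is 33.

33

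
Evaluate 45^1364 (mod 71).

By repeated squaring mod 71: 45^1≡45, 45^2≡37, 45^4≡20, 45^8≡45, 45^16≡37, 45^32≡20, 45^64≡45, 45^128≡37, 45^256≡20, 45^512≡45, 45^1024≡37.
1364 = 4 + 16 + 64 + 256 + 1024, so 45^1364 ≡ 20·37·45·20·37 ≡ 30 (mod 71).

30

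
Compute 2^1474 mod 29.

Successive squares of 2 mod 29: 2^1≡2, 2^2≡4, 2^4≡16, 2^8≡24, 2^16≡25, 2^32≡16, 2^64≡24, 2^128≡25, 2^256≡16, 2^512≡24, 2^1024≡25.
Since 1474 = 2 + 64 + 128 + 256 + 1024 in binary, 2^1474 ≡ 4·24·25·16·25 ≡ 13 (mod 29).

13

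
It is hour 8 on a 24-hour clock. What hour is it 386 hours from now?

10

386 = 16·24 + 2, so 386 mod 24 = 2.
(8 + 2) mod 24 = 10.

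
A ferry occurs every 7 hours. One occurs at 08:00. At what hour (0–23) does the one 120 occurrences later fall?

120·7 = 840.
840 − 35·24 = 0, so 840 ≡ 0 (mod 24).
(8 + 0) mod 24 = 8.

8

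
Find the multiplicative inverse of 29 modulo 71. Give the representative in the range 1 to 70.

71 = 2·29 + 13
29 = 2·13 + 3
13 = 4·3 + 1
3 = 3·1 + 0
Back-substituting gives 29·49 ≡ 1 (mod 71).

49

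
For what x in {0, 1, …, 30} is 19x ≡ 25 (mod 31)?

19⁻¹ ≡ 18 (mod 31) because 19·18 = 342 = 11·31 + 1.
Multiplying both sides by 18: x ≡ 18·25 = 450 ≡ 16 (mod 31).

16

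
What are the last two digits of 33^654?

29

By repeated squaring mod 100: 33^1≡33, 33^2≡89, 33^4≡21, 33^8≡41, 33^16≡81, 33^32≡61, 33^64≡21, 33^128≡41, 33^256≡81, 33^512≡61.
654 = 2 + 4 + 8 + 128 + 512, so 33^654 ≡ 89·21·41·41·61 ≡ 29 (mod 100).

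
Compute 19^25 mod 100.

By repeated squaring mod 100: 19^1≡19, 19^2≡61, 19^4≡21, 19^8≡41, 19^16≡81.
Since 25 = 1 + 8 + 16 in binary, 19^25 ≡ 19·41·81 ≡ 99 (mod 100).

99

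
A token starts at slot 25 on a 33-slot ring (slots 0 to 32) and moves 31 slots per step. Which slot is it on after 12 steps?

12·31 = 372.
Dividing 372 by 33 gives quotient 11 and remainder 9.
(25 + 9) mod 33 = 1.

1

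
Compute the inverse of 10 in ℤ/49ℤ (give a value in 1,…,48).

49 = 4·10 + 9
10 = 1·9 + 1
9 = 9·1 + 0
Back-substituting gives 10·5 ≡ 1 (mod 49).

5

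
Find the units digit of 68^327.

2

The units digit of 68^n cycles with period 4: 8, 4, 2, 6, …
327 leaves remainder 3 on division by 4, so 68^327 ends in 2.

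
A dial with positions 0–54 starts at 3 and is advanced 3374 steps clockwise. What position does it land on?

Dividing 3374 by 55 gives quotient 61 and remainder 19.
(3 + 19) mod 55 = 22.

22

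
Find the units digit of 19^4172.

1

The units digit of 19^n cycles with period 2: 9, 1, …
4172 mod 2 = 0, so the last digit matches 9^2 = 1.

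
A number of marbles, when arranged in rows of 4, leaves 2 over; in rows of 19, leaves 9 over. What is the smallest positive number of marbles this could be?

x ≡ 2 (mod 4) gives x ∈ {2, 6, 10, 14, 18, 22, 26, 30, …}.
The first of these with x mod 19 = 9 is 66.

66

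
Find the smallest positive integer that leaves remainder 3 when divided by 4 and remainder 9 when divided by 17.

43

Since 17·1 ≡ 1 (mod 4), take x = 9 + 17·((3−9)·1 mod 4) = 9 + 17·2 = 43.
Check: 43 mod 4 = 3, 43 mod 17 = 9.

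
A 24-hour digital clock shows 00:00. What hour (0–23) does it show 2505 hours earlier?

15

2505 − 104·24 = 9, so 2505 ≡ 9 (mod 24).
(0 − 9) mod 24 = 15.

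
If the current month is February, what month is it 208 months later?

208 − 17·12 = 4, so 208 ≡ 4 (mod 12).
February + 4 months → June.

June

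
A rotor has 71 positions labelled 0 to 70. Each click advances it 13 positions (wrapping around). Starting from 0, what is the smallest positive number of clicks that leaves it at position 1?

11

13·11 = 143 = 2·71 + 1, so 13⁻¹ ≡ 11 (mod 71).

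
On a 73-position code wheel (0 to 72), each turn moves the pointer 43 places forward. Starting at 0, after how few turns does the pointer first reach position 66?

27

43⁻¹ ≡ 17 (mod 73) because 43·17 = 731 = 10·73 + 1.
So x ≡ 17·66 = 1122 ≡ 27 (mod 73).
Check: 43·27 = 1161 = 15·73 + 66.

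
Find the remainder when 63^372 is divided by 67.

40

Square-and-reduce mod 67: 63^1≡63, 63^2≡16, 63^4≡55, 63^8≡10, 63^16≡33, 63^32≡17, 63^64≡21, 63^128≡39, 63^256≡47.
Since 372 = 4 + 16 + 32 + 64 + 256 in binary, 63^372 ≡ 55·33·17·21·47 ≡ 40 (mod 67).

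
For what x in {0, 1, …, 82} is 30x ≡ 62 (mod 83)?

74

30⁻¹ ≡ 36 (mod 83) because 30·36 = 1080 = 13·83 + 1.
Multiplying both sides by 36: x ≡ 36·62 = 2232 ≡ 74 (mod 83).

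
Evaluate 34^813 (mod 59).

34

Successive squares of 34 mod 59: 34^1≡34, 34^2≡35, 34^4≡45, 34^8≡19, 34^16≡7, 34^32≡49, 34^64≡41, 34^128≡29, 34^256≡15, 34^512≡48.
813 = 1 + 4 + 8 + 32 + 256 + 512, so 34^813 ≡ 34·45·19·49·15·48 ≡ 34 (mod 59).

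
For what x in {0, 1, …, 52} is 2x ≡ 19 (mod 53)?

36

The inverse of 2 mod 53 is 27 (since 2·27 = 54 ≡ 1).
Multiplying both sides by 27: x ≡ 27·19 = 513 ≡ 36 (mod 53).
Check: 2·36 = 72 = 1·53 + 19.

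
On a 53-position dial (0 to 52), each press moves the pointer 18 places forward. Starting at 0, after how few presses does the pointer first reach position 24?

18⁻¹ ≡ 3 (mod 53) because 18·3 = 54 = 1·53 + 1.
So x ≡ 3·24 = 72 ≡ 19 (mod 53).

19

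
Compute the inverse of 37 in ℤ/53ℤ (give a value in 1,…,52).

43

53 = 1·37 + 16
37 = 2·16 + 5
16 = 3·5 + 1
5 = 5·1 + 0
Back-substituting gives 37·43 ≡ 1 (mod 53).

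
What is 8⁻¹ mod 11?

7

11 = 1·8 + 3
8 = 2·3 + 2
3 = 1·2 + 1
2 = 2·1 + 0
Back-substituting gives 8·7 ≡ 1 (mod 11).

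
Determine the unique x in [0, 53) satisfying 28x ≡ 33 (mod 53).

The inverse of 28 mod 53 is 36 (since 28·36 = 1008 ≡ 1).
So x ≡ 36·33 = 1188 ≡ 22 (mod 53).
Check: 28·22 = 616 = 11·53 + 33.

22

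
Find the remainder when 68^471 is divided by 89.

Successive squares of 68 mod 89: 68^1≡68, 68^2≡85, 68^4≡16, 68^8≡78, 68^16≡32, 68^32≡45, 68^64≡67, 68^128≡39, 68^256≡8.
Since 471 = 1 + 2 + 4 + 16 + 64 + 128 + 256 in binary, 68^471 ≡ 68·85·16·32·67·39·8 ≡ 36 (mod 89).

36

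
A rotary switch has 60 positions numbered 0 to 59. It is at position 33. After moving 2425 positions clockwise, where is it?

58

Dividing 2425 by 60 gives quotient 40 and remainder 25.
(33 + 25) mod 60 = 58.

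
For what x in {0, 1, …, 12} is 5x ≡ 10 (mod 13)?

The inverse of 5 mod 13 is 8 (since 5·8 = 40 ≡ 1).
Multiplying both sides by 8: x ≡ 8·10 = 80 ≡ 2 (mod 13).

2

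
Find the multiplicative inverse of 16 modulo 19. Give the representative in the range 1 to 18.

6

16·6 = 96 = 5·19 + 1, so 16⁻¹ ≡ 6 (mod 19).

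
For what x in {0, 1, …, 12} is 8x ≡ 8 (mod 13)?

1

8⁻¹ ≡ 5 (mod 13) because 8·5 = 40 = 3·13 + 1.
So x ≡ 5·8 = 40 ≡ 1 (mod 13).
Check: 8·1 = 8 = 0·13 + 8.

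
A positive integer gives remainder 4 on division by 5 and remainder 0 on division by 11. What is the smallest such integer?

Since 11·1 ≡ 1 (mod 5), take x = 0 + 11·((4−0)·1 mod 5) = 0 + 11·4 = 44.
Check: 44 mod 5 = 4, 44 mod 11 = 0.

44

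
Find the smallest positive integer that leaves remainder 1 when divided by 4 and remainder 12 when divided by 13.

25

Since 13·1 ≡ 1 (mod 4), take x = 12 + 13·((1−12)·1 mod 4) = 12 + 13·1 = 25.
Check: 25 mod 4 = 1, 25 mod 13 = 12.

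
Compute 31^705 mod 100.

Successive squares of 31 mod 100: 31^1≡31, 31^2≡61, 31^4≡21, 31^8≡41, 31^16≡81, 31^32≡61, 31^64≡21, 31^128≡41, 31^256≡81, 31^512≡61.
Since 705 = 1 + 64 + 128 + 512 in binary, 31^705 ≡ 31·21·41·61 ≡ 51 (mod 100).

51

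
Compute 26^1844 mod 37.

10

Square-and-reduce mod 37: 26^1≡26, 26^2≡10, 26^4≡26, 26^8≡10, 26^16≡26, 26^32≡10, 26^64≡26, 26^128≡10, 26^256≡26, 26^512≡10, 26^1024≡26.
Since 1844 = 4 + 16 + 32 + 256 + 512 + 1024 in binary, 26^1844 ≡ 26·26·10·26·10·26 ≡ 10 (mod 37).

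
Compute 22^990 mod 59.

26

By repeated squaring mod 59: 22^1≡22, 22^2≡12, 22^4≡26, 22^8≡27, 22^16≡21, 22^32≡28, 22^64≡17, 22^128≡53, 22^256≡36, 22^512≡57.
990 = 2 + 4 + 8 + 16 + 64 + 128 + 256 + 512, so 22^990 ≡ 12·26·27·21·17·53·36·57 ≡ 26 (mod 59).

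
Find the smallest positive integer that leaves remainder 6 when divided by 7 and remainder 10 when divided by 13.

Since 13·6 ≡ 1 (mod 7), take x = 10 + 13·((6−10)·6 mod 7) = 10 + 13·4 = 62.
Check: 62 mod 7 = 6, 62 mod 13 = 10.

62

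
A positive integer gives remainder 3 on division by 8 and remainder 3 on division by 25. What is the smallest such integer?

3

x ≡ 3 (mod 8) gives x ∈ {3}.
The first of these with x mod 25 = 3 is 3.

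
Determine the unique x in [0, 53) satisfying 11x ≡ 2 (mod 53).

5

The inverse of 11 mod 53 is 29 (since 11·29 = 319 ≡ 1).
So x ≡ 29·2 = 58 ≡ 5 (mod 53).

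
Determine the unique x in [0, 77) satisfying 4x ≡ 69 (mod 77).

75

The inverse of 4 mod 77 is 58 (since 4·58 = 232 ≡ 1).
Multiplying both sides by 58: x ≡ 58·69 = 4002 ≡ 75 (mod 77).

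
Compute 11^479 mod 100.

91

By repeated squaring mod 100: 11^1≡11, 11^2≡21, 11^4≡41, 11^8≡81, 11^16≡61, 11^32≡21, 11^64≡41, 11^128≡81, 11^256≡61.
Since 479 = 1 + 2 + 4 + 8 + 16 + 64 + 128 + 256 in binary, 11^479 ≡ 11·21·41·81·61·41·81·61 ≡ 91 (mod 100).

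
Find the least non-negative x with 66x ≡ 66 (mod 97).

66⁻¹ ≡ 25 (mod 97) because 66·25 = 1650 = 17·97 + 1.
Multiplying both sides by 25: x ≡ 25·66 = 1650 ≡ 1 (mod 97).

1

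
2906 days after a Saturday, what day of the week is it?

Sunday

2906 = 415·7 + 1, so 2906 mod 7 = 1.
Saturday + 1 day → Sunday.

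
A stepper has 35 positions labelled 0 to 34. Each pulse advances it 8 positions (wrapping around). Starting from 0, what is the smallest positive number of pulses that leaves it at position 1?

35 = 4·8 + 3
8 = 2·3 + 2
3 = 1·2 + 1
2 = 2·1 + 0
Back-substituting gives 8·22 ≡ 1 (mod 35).

22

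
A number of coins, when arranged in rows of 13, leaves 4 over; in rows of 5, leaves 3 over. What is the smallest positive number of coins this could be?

43

x ≡ 3 (mod 5) gives x ∈ {3, 8, 13, 18, 23, 28, 33, 38, …}.
The first of these with x mod 13 = 4 is 43.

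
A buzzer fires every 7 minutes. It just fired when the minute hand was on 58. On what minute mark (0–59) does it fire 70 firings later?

70·7 = 490.
490 = 8·60 + 10, so 490 mod 60 = 10.
(58 + 10) mod 60 = 8.

8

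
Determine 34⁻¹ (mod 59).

34·33 = 1122 = 19·59 + 1, so 34⁻¹ ≡ 33 (mod 59).

33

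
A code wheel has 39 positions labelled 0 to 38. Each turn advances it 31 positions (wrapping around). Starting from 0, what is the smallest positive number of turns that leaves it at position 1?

34

31·34 = 1054 = 27·39 + 1, so 31⁻¹ ≡ 34 (mod 39).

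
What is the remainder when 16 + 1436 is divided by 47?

42

1436 − 30·47 = 26, so 1436 ≡ 26 (mod 47).
(16 + 26) mod 47 = 42.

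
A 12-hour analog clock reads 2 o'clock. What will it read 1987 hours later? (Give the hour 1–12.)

1987 mod 12 = 7 (since 165·12 = 1980).
2 + 7 → 9 on a 12-hour dial.

9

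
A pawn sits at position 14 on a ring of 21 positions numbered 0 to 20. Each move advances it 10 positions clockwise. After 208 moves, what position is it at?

15

208·10 = 2080.
Dividing 2080 by 21 gives quotient 99 and remainder 1.
(14 + 1) mod 21 = 15.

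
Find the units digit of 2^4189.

Powers of 2 mod 10 repeat with period 4: 2, 4, 8, 6.
4189 leaves remainder 1 on division by 4, so 2^4189 ends in 2.

2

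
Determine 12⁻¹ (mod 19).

8

19 = 1·12 + 7
12 = 1·7 + 5
7 = 1·5 + 2
5 = 2·2 + 1
2 = 2·1 + 0
Back-substituting gives 12·8 ≡ 1 (mod 19).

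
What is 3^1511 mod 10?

The units digit of 3^n cycles with period 4: 3, 9, 7, 1, …
1511 leaves remainder 3 on division by 4, so 3^1511 ends in 7.

7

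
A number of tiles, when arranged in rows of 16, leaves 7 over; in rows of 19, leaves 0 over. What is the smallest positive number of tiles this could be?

247

x ≡ 7 (mod 16) gives x ∈ {7, 23, 39, 55, 71, 87, 103, 119, …}.
The first of these with x mod 19 = 0 is 247.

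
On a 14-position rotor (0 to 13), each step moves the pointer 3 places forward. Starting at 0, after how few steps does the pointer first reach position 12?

4

The inverse of 3 mod 14 is 5 (since 3·5 = 15 ≡ 1).
So x ≡ 5·12 = 60 ≡ 4 (mod 14).
Check: 3·4 = 12 = 0·14 + 12.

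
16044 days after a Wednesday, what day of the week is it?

Wednesday

16044 = 2292·7 + 0, so 16044 mod 7 = 0.
Wednesday + 0 days → Wednesday.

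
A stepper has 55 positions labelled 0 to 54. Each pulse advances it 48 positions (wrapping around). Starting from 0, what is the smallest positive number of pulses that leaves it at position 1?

48·47 = 2256 = 41·55 + 1, so 48⁻¹ ≡ 47 (mod 55).

47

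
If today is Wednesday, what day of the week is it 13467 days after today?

13467 − 1923·7 = 6, so 13467 ≡ 6 (mod 7).
Wednesday + 6 days → Tuesday.

Tuesday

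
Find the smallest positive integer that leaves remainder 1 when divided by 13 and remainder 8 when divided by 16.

Since 16·9 ≡ 1 (mod 13), take x = 8 + 16·((1−8)·9 mod 13) = 8 + 16·2 = 40.
Check: 40 mod 13 = 1, 40 mod 16 = 8.

40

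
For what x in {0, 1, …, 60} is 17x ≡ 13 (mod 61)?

51

17⁻¹ ≡ 18 (mod 61) because 17·18 = 306 = 5·61 + 1.
Multiplying both sides by 18: x ≡ 18·13 = 234 ≡ 51 (mod 61).
Check: 17·51 = 867 = 14·61 + 13.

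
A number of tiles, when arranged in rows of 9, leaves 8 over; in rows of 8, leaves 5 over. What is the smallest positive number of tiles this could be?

53

Since 8·8 ≡ 1 (mod 9), take x = 5 + 8·((8−5)·8 mod 9) = 5 + 8·6 = 53.
Check: 53 mod 9 = 8, 53 mod 8 = 5.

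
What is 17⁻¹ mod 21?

5

21 = 1·17 + 4
17 = 4·4 + 1
4 = 4·1 + 0
Back-substituting gives 17·5 ≡ 1 (mod 21).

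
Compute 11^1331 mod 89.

Square-and-reduce mod 89: 11^1≡11, 11^2≡32, 11^4≡45, 11^8≡67, 11^16≡39, 11^32≡8, 11^64≡64, 11^128≡2, 11^256≡4, 11^512≡16, 11^1024≡78.
Since 1331 = 1 + 2 + 16 + 32 + 256 + 1024 in binary, 11^1331 ≡ 11·32·39·8·4·78 ≡ 88 (mod 89).

88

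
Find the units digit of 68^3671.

2

Last digits of 8^n: 8, 4, 2, 6 (period 4).
3671 mod 4 = 3, so the last digit matches 8^3 = 2.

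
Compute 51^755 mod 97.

45

Successive squares of 51 mod 97: 51^1≡51, 51^2≡79, 51^4≡33, 51^8≡22, 51^16≡96, 51^32≡1, 51^64≡1, 51^128≡1, 51^256≡1, 51^512≡1.
Since 755 = 1 + 2 + 16 + 32 + 64 + 128 + 512 in binary, 51^755 ≡ 51·79·96·1·1·1·1 ≡ 45 (mod 97).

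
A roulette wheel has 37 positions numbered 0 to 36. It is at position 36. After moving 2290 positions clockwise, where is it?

2290 = 61·37 + 33, so 2290 mod 37 = 33.
(36 + 33) mod 37 = 32.

32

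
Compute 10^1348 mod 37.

Square-and-reduce mod 37: 10^1≡10, 10^2≡26, 10^4≡10, 10^8≡26, 10^16≡10, 10^32≡26, 10^64≡10, 10^128≡26, 10^256≡10, 10^512≡26, 10^1024≡10.
1348 = 4 + 64 + 256 + 1024, so 10^1348 ≡ 10·10·10·10 ≡ 10 (mod 37).

10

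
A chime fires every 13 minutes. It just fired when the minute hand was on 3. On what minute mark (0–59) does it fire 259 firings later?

10

259·13 = 3367.
3367 − 56·60 = 7, so 3367 ≡ 7 (mod 60).
(3 + 7) mod 60 = 10.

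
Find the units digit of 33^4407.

7

The units digit of 33^n cycles with period 4: 3, 9, 7, 1, …
4407 mod 4 = 3, so the last digit matches 3^3 = 7.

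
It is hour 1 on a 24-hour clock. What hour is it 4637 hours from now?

6

4637 − 193·24 = 5, so 4637 ≡ 5 (mod 24).
(1 + 5) mod 24 = 6.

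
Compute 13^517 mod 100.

Square-and-reduce mod 100: 13^1≡13, 13^2≡69, 13^4≡61, 13^8≡21, 13^16≡41, 13^32≡81, 13^64≡61, 13^128≡21, 13^256≡41, 13^512≡81.
517 = 1 + 4 + 512, so 13^517 ≡ 13·61·81 ≡ 33 (mod 100).

33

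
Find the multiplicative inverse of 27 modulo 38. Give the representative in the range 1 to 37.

31

27·31 = 837 = 22·38 + 1, so 27⁻¹ ≡ 31 (mod 38).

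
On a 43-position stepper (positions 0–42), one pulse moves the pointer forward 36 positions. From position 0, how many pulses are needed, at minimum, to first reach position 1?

43 = 1·36 + 7
36 = 5·7 + 1
7 = 7·1 + 0
Back-substituting gives 36·6 ≡ 1 (mod 43).

6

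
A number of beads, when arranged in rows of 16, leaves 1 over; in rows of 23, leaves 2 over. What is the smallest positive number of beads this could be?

209

x ≡ 1 (mod 16) gives x ∈ {1, 17, 33, 49, 65, 81, 97, 113, …}.
The first of these with x mod 23 = 2 is 209.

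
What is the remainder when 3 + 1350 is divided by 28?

Dividing 1350 by 28 gives quotient 48 and remainder 6.
(3 + 6) mod 28 = 9.

9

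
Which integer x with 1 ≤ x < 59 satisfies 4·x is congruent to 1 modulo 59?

59 = 14·4 + 3
4 = 1·3 + 1
3 = 3·1 + 0
Back-substituting gives 4·15 ≡ 1 (mod 59).

15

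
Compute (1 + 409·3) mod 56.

409·3 = 1227.
1227 − 21·56 = 51, so 1227 ≡ 51 (mod 56).
(1 + 51) mod 56 = 52.

52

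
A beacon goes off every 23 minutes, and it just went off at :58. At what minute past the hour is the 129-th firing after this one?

129·23 = 2967.
2967 − 49·60 = 27, so 2967 ≡ 27 (mod 60).
(58 + 27) mod 60 = 25.

25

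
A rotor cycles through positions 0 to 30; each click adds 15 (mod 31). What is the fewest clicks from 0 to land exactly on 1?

31 = 2·15 + 1
15 = 15·1 + 0
Back-substituting gives 15·29 ≡ 1 (mod 31).

29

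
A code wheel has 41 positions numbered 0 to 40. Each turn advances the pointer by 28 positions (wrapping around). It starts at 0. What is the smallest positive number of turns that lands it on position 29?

28⁻¹ ≡ 22 (mod 41) because 28·22 = 616 = 15·41 + 1.
So x ≡ 22·29 = 638 ≡ 23 (mod 41).
Check: 28·23 = 644 = 15·41 + 29.

23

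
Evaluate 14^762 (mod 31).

2

Successive squares of 14 mod 31: 14^1≡14, 14^2≡10, 14^4≡7, 14^8≡18, 14^16≡14, 14^32≡10, 14^64≡7, 14^128≡18, 14^256≡14, 14^512≡10.
762 = 2 + 8 + 16 + 32 + 64 + 128 + 512, so 14^762 ≡ 10·18·14·10·7·18·10 ≡ 2 (mod 31).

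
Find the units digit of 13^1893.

3

The units digit of 13^n cycles with period 4: 3, 9, 7, 1, …
1893 mod 4 = 1, so the last digit matches 3^1 = 3.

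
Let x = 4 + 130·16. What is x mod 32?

130·16 = 2080.
2080 − 65·32 = 0, so 2080 ≡ 0 (mod 32).
(4 + 0) mod 32 = 4.

4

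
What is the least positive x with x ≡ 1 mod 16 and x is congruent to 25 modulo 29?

Since 29·5 ≡ 1 (mod 16), take x = 25 + 29·((1−25)·5 mod 16) = 25 + 29·8 = 257.
Check: 257 mod 16 = 1, 257 mod 29 = 25.

257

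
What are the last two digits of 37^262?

69

By repeated squaring mod 100: 37^1≡37, 37^2≡69, 37^4≡61, 37^8≡21, 37^16≡41, 37^32≡81, 37^64≡61, 37^128≡21, 37^256≡41.
262 = 2 + 4 + 256, so 37^262 ≡ 69·61·41 ≡ 69 (mod 100).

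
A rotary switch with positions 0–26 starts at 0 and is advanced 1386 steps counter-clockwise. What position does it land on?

1386 − 51·27 = 9, so 1386 ≡ 9 (mod 27).
(0 − 9) mod 27 = 18.

18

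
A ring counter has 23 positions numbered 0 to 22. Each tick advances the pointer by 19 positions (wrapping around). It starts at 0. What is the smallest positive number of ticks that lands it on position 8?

19⁻¹ ≡ 17 (mod 23) because 19·17 = 323 = 14·23 + 1.
So x ≡ 17·8 = 136 ≡ 21 (mod 23).

21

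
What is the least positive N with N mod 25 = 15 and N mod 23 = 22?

390

x ≡ 22 (mod 23) gives x ∈ {22, 45, 68, 91, 114, 137, 160, 183, …}.
The first of these with x mod 25 = 15 is 390.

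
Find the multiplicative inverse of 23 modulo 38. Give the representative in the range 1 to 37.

5

38 = 1·23 + 15
23 = 1·15 + 8
15 = 1·8 + 7
8 = 1·7 + 1
7 = 7·1 + 0
Back-substituting gives 23·5 ≡ 1 (mod 38).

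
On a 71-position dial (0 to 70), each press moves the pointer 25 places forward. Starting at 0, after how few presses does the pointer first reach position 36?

25⁻¹ ≡ 54 (mod 71) because 25·54 = 1350 = 19·71 + 1.
So x ≡ 54·36 = 1944 ≡ 27 (mod 71).

27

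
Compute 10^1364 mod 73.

By repeated squaring mod 73: 10^1≡10, 10^2≡27, 10^4≡72, 10^8≡1, 10^16≡1, 10^32≡1, 10^64≡1, 10^128≡1, 10^256≡1, 10^512≡1, 10^1024≡1.
Since 1364 = 4 + 16 + 64 + 256 + 1024 in binary, 10^1364 ≡ 72·1·1·1·1 ≡ 72 (mod 73).

72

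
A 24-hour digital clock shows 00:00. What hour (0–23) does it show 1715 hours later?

11

1715 = 71·24 + 11, so 1715 mod 24 = 11.
(0 + 11) mod 24 = 11.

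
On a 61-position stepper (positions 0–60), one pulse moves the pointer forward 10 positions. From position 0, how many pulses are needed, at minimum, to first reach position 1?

10·55 = 550 = 9·61 + 1, so 10⁻¹ ≡ 55 (mod 61).

55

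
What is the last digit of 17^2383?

Last digits of 7^n: 7, 9, 3, 1 (period 4).
2383 leaves remainder 3 on division by 4, so 17^2383 ends in 3.

3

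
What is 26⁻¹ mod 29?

19

26·19 = 494 = 17·29 + 1, so 26⁻¹ ≡ 19 (mod 29).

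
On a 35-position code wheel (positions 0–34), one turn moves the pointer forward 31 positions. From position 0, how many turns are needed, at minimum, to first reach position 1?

26

31·26 = 806 = 23·35 + 1, so 31⁻¹ ≡ 26 (mod 35).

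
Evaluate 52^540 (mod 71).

32

By repeated squaring mod 71: 52^1≡52, 52^2≡6, 52^4≡36, 52^8≡18, 52^16≡40, 52^32≡38, 52^64≡24, 52^128≡8, 52^256≡64, 52^512≡49.
540 = 4 + 8 + 16 + 512, so 52^540 ≡ 36·18·40·49 ≡ 32 (mod 71).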